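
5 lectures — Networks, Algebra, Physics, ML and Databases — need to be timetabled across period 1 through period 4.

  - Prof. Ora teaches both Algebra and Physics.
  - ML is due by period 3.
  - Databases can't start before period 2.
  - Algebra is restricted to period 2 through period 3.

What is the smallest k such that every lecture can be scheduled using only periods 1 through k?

2 periods

Algebra can't be placed before period 2, so the schedule must run through at least period 2.
2 works (last occupied period: period 2): for example Networks -> period 1, ML -> period 1, Physics -> period 1, Databases -> period 2, Algebra -> period 2.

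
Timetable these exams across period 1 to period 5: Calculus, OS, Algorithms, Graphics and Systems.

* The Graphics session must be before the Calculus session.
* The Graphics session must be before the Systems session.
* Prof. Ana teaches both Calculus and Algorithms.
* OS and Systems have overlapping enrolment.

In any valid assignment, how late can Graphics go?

period 4

Downstream work caps Graphics at period 4.
Graphics at period 4 is achievable: OS in period 1; Graphics in period 4; Systems in period 5; Calculus in period 5; Algorithms in period 1.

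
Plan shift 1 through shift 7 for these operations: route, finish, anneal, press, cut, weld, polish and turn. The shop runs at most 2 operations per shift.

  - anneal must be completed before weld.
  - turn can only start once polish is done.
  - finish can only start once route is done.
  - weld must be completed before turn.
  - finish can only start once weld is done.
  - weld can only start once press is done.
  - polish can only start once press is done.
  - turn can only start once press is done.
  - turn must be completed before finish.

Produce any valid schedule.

press=shift 1; anneal=shift 1; turn=shift 3; cut=shift 4; finish=shift 4; weld=shift 2; polish=shift 2; route=shift 3

Checking: press(shift 1) before weld(shift 2); press(shift 1) before polish(shift 2); polish(shift 2) before turn(shift 3); anneal(shift 1) before weld(shift 2); press(shift 1) before turn(shift 3); turn(shift 3) before finish(shift 4); weld(shift 2) before turn(shift 3); weld(shift 2) before finish(shift 4); route(shift 3) before finish(shift 4); max 2 per shift (cap 2).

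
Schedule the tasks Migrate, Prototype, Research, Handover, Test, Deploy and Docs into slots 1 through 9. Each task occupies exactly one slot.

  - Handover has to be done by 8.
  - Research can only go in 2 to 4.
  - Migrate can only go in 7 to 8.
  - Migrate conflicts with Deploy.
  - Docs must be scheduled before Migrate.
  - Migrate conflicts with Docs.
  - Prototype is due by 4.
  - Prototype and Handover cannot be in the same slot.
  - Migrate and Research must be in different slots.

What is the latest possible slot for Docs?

7

Downstream work caps Docs at 7.
Docs at 7 is achievable: Deploy in 1, Prototype in 1, Research in 2, Docs in 7, Handover in 2, Test in 1, Migrate in 8.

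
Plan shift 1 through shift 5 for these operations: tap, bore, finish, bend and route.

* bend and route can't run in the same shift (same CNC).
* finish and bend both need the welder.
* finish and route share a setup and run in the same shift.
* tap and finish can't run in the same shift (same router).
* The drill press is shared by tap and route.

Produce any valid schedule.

bend=shift 1, route=shift 2, finish=shift 2, tap=shift 1, bore=shift 1

Checking: bend(shift 1) != route(shift 2); finish(shift 2) != bend(shift 1); tap(shift 1) != finish(shift 2); tap(shift 1) != route(shift 2); finish = route = shift 2.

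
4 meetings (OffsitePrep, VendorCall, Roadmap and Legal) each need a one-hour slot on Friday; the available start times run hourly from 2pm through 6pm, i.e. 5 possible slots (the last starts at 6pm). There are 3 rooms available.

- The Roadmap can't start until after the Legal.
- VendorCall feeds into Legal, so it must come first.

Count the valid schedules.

Splitting on OffsitePrep: it can be 2pm (10), 3pm (10), 4pm (10), 5pm (10), 6pm (10). Listing each branch's schedules as (VendorCall, Roadmap, Legal):
OffsitePrep=2pm: (2pm,4pm,3pm) (2pm,5pm,3pm) (2pm,5pm,4pm) (2pm,6pm,3pm) (2pm,6pm,4pm) (2pm,6pm,5pm) (3pm,5pm,4pm) (3pm,6pm,4pm) (3pm,6pm,5pm) (4pm,6pm,5pm) — 10.
OffsitePrep=3pm: (2pm,4pm,3pm) (2pm,5pm,3pm) (2pm,5pm,4pm) (2pm,6pm,3pm) (2pm,6pm,4pm) (2pm,6pm,5pm) (3pm,5pm,4pm) (3pm,6pm,4pm) (3pm,6pm,5pm) (4pm,6pm,5pm) — 10.
OffsitePrep=4pm: (2pm,4pm,3pm) (2pm,5pm,3pm) (2pm,5pm,4pm) (2pm,6pm,3pm) (2pm,6pm,4pm) (2pm,6pm,5pm) (3pm,5pm,4pm) (3pm,6pm,4pm) (3pm,6pm,5pm) (4pm,6pm,5pm) — 10.
OffsitePrep=5pm: (2pm,4pm,3pm) (2pm,5pm,3pm) (2pm,5pm,4pm) (2pm,6pm,3pm) (2pm,6pm,4pm) (2pm,6pm,5pm) (3pm,5pm,4pm) (3pm,6pm,4pm) (3pm,6pm,5pm) (4pm,6pm,5pm) — 10.
OffsitePrep=6pm: (2pm,4pm,3pm) (2pm,5pm,3pm) (2pm,5pm,4pm) (2pm,6pm,3pm) (2pm,6pm,4pm) (2pm,6pm,5pm) (3pm,5pm,4pm) (3pm,6pm,4pm) (3pm,6pm,5pm) (4pm,6pm,5pm) — 10.
Summing: 10 + 10 + 10 + 10 + 10 = 50.

50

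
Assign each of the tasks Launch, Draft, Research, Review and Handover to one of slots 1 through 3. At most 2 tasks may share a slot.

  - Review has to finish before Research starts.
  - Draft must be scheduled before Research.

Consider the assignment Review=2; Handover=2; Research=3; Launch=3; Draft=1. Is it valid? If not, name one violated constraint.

Draft must be scheduled before Research — holds.
Review has to finish before Research starts — holds.
At most 2 tasks may share a slot — holds.

Valid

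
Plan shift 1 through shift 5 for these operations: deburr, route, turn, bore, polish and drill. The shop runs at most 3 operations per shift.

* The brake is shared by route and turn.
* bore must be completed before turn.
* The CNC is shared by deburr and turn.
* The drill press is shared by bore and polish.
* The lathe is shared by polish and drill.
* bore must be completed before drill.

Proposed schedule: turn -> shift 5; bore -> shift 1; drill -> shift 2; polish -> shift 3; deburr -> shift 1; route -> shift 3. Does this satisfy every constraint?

bore must be completed before drill — holds.
The lathe is shared by polish and drill — holds.
The drill press is shared by bore and polish — holds.
The CNC is shared by deburr and turn — holds.
The brake is shared by route and turn — holds.
bore must be completed before turn — holds.
The shop runs at most 3 operations per shift — holds.

Valid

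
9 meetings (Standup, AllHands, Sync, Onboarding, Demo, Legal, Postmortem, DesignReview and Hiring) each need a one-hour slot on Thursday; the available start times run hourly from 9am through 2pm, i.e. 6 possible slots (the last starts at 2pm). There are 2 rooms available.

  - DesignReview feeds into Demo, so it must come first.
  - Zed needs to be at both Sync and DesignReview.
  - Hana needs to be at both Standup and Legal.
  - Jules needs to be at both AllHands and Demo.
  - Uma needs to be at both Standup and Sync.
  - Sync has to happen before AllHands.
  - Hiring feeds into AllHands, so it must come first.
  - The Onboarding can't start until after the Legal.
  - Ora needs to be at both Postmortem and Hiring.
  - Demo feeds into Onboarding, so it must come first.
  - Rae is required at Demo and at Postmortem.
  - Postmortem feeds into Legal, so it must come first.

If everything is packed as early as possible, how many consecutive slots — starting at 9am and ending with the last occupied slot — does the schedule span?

The precedence chain requires at least 3 distinct slots.
With at most 2 per slot and 9 meetings, at least 5 slots are needed.
5 works (last occupied slot: 1pm): for example AllHands -> 10am, Standup -> 12pm, DesignReview -> 11am, Onboarding -> 1pm, Sync -> 9am, Legal -> 11am, Hiring -> 9am, Demo -> 12pm, Postmortem -> 10am.

5 slots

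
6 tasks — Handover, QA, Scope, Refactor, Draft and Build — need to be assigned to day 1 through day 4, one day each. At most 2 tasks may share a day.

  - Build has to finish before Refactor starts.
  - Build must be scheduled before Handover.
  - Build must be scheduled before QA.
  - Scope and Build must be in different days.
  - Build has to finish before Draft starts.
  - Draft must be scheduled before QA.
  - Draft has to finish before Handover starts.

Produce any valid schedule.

Build in day 1; Handover in day 3; Scope in day 4; Draft in day 2; QA in day 3; Refactor in day 2

Checking: Build(day 1) before QA(day 3); Draft(day 2) before QA(day 3); Build(day 1) before Refactor(day 2); Draft(day 2) before Handover(day 3); Build(day 1) before Handover(day 3); Build(day 1) before Draft(day 2); Scope(day 4) != Build(day 1); max 2 per day (cap 2).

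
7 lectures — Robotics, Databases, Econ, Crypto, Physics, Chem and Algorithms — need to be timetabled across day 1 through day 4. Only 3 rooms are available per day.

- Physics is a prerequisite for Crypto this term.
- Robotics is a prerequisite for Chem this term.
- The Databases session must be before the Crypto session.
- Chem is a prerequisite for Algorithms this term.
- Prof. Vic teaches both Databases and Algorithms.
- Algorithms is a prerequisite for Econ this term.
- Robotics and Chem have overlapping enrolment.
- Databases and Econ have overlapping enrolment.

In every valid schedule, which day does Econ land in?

Precedence pushes Econ to at least day 4.
So Econ is pinned to day 4.

day 4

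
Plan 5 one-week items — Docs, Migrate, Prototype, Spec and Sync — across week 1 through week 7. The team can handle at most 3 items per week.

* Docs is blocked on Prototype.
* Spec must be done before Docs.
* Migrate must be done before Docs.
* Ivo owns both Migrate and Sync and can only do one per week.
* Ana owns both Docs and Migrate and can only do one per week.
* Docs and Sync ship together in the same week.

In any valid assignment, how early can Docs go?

week 2

Precedence pushes Docs to at least week 2.
Docs at week 2 is achievable: Prototype -> week 1; Docs -> week 2; Spec -> week 1; Migrate -> week 1; Sync -> week 2.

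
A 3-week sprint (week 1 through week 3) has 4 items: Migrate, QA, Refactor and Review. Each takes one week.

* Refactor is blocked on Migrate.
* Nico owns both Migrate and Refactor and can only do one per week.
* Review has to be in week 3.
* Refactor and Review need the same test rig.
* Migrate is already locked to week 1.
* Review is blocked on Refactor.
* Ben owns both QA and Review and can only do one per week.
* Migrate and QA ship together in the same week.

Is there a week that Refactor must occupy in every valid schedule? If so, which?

week 2

Migrate is fixed at week 1 and must come before Refactor, so Refactor is at least week 2.
Review is fixed at week 3 and must come after Refactor, so Refactor is at most week 2.
So Refactor must be week 2.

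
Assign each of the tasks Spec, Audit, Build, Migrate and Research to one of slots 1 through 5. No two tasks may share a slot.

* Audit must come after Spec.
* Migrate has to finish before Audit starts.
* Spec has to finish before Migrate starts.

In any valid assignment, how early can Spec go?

1

Downstream work caps Spec at 3.
Spec at 1 is achievable: Migrate=2, Spec=1, Build=4, Audit=3, Research=5.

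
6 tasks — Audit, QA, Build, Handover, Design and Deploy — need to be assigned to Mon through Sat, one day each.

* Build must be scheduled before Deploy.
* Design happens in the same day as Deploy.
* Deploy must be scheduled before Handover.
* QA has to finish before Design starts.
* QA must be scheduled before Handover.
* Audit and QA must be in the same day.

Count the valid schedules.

50

Splitting on Audit: it can be Mon (20), Tue (16), Wed (10), Thu (4). Listing each branch's schedules as (QA, Build, Handover, Design, Deploy):
Audit=Mon: (Mon,Mon,Wed,Tue,Tue) (Mon,Mon,Thu,Tue,Tue) (Mon,Mon,Thu,Wed,Wed) (Mon,Mon,Fri,Tue,Tue) (Mon,Mon,Fri,Wed,Wed) (Mon,Mon,Fri,Thu,Thu) (Mon,Mon,Sat,Tue,Tue) (Mon,Mon,Sat,Wed,Wed) (Mon,Mon,Sat,Thu,Thu) (Mon,Mon,Sat,Fri,Fri) (Mon,Tue,Thu,Wed,Wed) (Mon,Tue,Fri,Wed,Wed) (Mon,Tue,Fri,Thu,Thu) (Mon,Tue,Sat,Wed,Wed) (Mon,Tue,Sat,Thu,Thu) (Mon,Tue,Sat,Fri,Fri) (Mon,Wed,Fri,Thu,Thu) (Mon,Wed,Sat,Thu,Thu) (Mon,Wed,Sat,Fri,Fri) (Mon,Thu,Sat,Fri,Fri) — 20.
Audit=Tue: (Tue,Mon,Thu,Wed,Wed) (Tue,Mon,Fri,Wed,Wed) (Tue,Mon,Fri,Thu,Thu) (Tue,Mon,Sat,Wed,Wed) (Tue,Mon,Sat,Thu,Thu) (Tue,Mon,Sat,Fri,Fri) (Tue,Tue,Thu,Wed,Wed) (Tue,Tue,Fri,Wed,Wed) (Tue,Tue,Fri,Thu,Thu) (Tue,Tue,Sat,Wed,Wed) (Tue,Tue,Sat,Thu,Thu) (Tue,Tue,Sat,Fri,Fri) (Tue,Wed,Fri,Thu,Thu) (Tue,Wed,Sat,Thu,Thu) (Tue,Wed,Sat,Fri,Fri) (Tue,Thu,Sat,Fri,Fri) — 16.
Audit=Wed: (Wed,Mon,Fri,Thu,Thu) (Wed,Mon,Sat,Thu,Thu) (Wed,Mon,Sat,Fri,Fri) (Wed,Tue,Fri,Thu,Thu) (Wed,Tue,Sat,Thu,Thu) (Wed,Tue,Sat,Fri,Fri) (Wed,Wed,Fri,Thu,Thu) (Wed,Wed,Sat,Thu,Thu) (Wed,Wed,Sat,Fri,Fri) (Wed,Thu,Sat,Fri,Fri) — 10.
Audit=Thu: (Thu,Mon,Sat,Fri,Fri) (Thu,Tue,Sat,Fri,Fri) (Thu,Wed,Sat,Fri,Fri) (Thu,Thu,Sat,Fri,Fri) — 4.
Summing: 20 + 16 + 10 + 4 = 50.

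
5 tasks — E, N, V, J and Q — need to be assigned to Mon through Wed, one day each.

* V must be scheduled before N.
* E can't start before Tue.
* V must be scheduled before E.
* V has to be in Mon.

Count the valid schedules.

36

Splitting on E: it can be Tue (18), Wed (18). Listing each branch's schedules as (N, V, J, Q):
E=Tue: (Tue,Mon,Mon,Mon) (Tue,Mon,Mon,Tue) (Tue,Mon,Mon,Wed) (Tue,Mon,Tue,Mon) (Tue,Mon,Tue,Tue) (Tue,Mon,Tue,Wed) (Tue,Mon,Wed,Mon) (Tue,Mon,Wed,Tue) (Tue,Mon,Wed,Wed) (Wed,Mon,Mon,Mon) (Wed,Mon,Mon,Tue) (Wed,Mon,Mon,Wed) (Wed,Mon,Tue,Mon) (Wed,Mon,Tue,Tue) (Wed,Mon,Tue,Wed) (Wed,Mon,Wed,Mon) (Wed,Mon,Wed,Tue) (Wed,Mon,Wed,Wed) — 18.
E=Wed: (Tue,Mon,Mon,Mon) (Tue,Mon,Mon,Tue) (Tue,Mon,Mon,Wed) (Tue,Mon,Tue,Mon) (Tue,Mon,Tue,Tue) (Tue,Mon,Tue,Wed) (Tue,Mon,Wed,Mon) (Tue,Mon,Wed,Tue) (Tue,Mon,Wed,Wed) (Wed,Mon,Mon,Mon) (Wed,Mon,Mon,Tue) (Wed,Mon,Mon,Wed) (Wed,Mon,Tue,Mon) (Wed,Mon,Tue,Tue) (Wed,Mon,Tue,Wed) (Wed,Mon,Wed,Mon) (Wed,Mon,Wed,Tue) (Wed,Mon,Wed,Wed) — 18.
Summing: 18 + 18 = 36.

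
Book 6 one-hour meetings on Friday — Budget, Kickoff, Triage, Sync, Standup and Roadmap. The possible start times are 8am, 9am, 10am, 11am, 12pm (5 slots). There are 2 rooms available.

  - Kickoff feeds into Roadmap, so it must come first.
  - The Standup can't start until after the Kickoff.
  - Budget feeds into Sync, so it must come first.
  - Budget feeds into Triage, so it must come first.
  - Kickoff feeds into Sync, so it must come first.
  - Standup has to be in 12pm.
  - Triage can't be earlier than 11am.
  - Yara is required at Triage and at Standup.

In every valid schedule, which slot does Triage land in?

11am

Triage's window is 11am–12pm.
Standup is fixed at 12pm, and Triage can't share a slot with Standup.
So Triage must be 11am.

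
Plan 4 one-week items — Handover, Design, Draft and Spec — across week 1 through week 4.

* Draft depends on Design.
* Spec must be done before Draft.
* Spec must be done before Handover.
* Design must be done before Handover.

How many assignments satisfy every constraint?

26

Splitting on Handover: it can be week 2 (3), week 3 (9), week 4 (14). Listing each branch's schedules as (Design, Draft, Spec) by week number:
Handover=week 2: (1,2,1) (1,3,1) (1,4,1) — 3.
Handover=week 3: (1,2,1) (1,3,1) (1,3,2) (1,4,1) (1,4,2) (2,3,1) (2,3,2) (2,4,1) (2,4,2) — 9.
Handover=week 4: (1,2,1) (1,3,1) (1,3,2) (1,4,1) (1,4,2) (1,4,3) (2,3,1) (2,3,2) (2,4,1) (2,4,2) (2,4,3) (3,4,1) (3,4,2) (3,4,3) — 14.
Summing: 3 + 9 + 14 = 26.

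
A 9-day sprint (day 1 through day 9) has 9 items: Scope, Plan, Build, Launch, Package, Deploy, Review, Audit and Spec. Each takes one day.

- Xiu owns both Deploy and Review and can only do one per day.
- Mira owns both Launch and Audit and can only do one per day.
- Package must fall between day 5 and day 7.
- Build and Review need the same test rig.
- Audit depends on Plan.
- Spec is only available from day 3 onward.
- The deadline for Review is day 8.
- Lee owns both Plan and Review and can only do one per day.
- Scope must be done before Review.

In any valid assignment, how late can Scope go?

Downstream work caps Scope at day 7.
Scope at day 7 is achievable: Package=day 5; Audit=day 2; Deploy=day 1; Build=day 1; Plan=day 1; Launch=day 1; Spec=day 3; Review=day 8; Scope=day 7.

day 7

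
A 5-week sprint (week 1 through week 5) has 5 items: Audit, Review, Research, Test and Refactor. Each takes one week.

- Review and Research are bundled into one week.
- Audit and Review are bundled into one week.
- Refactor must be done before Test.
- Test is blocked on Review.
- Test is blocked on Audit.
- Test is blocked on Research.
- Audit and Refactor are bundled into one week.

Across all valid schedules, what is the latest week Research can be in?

Downstream work caps Research at week 4.
Research at week 4 is achievable: Review in week 4, Test in week 5, Research in week 4, Refactor in week 4, Audit in week 4.

week 4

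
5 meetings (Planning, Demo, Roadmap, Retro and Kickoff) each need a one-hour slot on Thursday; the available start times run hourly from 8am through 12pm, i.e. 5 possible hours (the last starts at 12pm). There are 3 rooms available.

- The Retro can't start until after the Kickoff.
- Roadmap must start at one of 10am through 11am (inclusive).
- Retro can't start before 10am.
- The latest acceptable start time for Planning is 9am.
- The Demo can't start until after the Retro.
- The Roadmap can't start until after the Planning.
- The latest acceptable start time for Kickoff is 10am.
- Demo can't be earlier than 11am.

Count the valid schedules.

Splitting on Planning: it can be 8am (14), 9am (14). Listing each branch's schedules as (Demo, Roadmap, Retro, Kickoff):
Planning=8am: (11am,10am,10am,8am) (11am,10am,10am,9am) (11am,11am,10am,8am) (11am,11am,10am,9am) (12pm,10am,10am,8am) (12pm,10am,10am,9am) (12pm,10am,11am,8am) (12pm,10am,11am,9am) (12pm,10am,11am,10am) (12pm,11am,10am,8am) (12pm,11am,10am,9am) (12pm,11am,11am,8am) (12pm,11am,11am,9am) (12pm,11am,11am,10am) — 14.
Planning=9am: (11am,10am,10am,8am) (11am,10am,10am,9am) (11am,11am,10am,8am) (11am,11am,10am,9am) (12pm,10am,10am,8am) (12pm,10am,10am,9am) (12pm,10am,11am,8am) (12pm,10am,11am,9am) (12pm,10am,11am,10am) (12pm,11am,10am,8am) (12pm,11am,10am,9am) (12pm,11am,11am,8am) (12pm,11am,11am,9am) (12pm,11am,11am,10am) — 14.
Summing: 14 + 14 = 28.

28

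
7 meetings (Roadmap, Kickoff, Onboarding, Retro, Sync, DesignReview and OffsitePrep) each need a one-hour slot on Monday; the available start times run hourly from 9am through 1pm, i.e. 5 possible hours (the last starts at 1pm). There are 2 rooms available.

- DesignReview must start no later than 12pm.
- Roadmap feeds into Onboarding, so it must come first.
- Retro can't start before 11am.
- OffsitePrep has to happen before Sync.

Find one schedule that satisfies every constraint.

OffsitePrep=10am, Onboarding=10am, Roadmap=9am, DesignReview=9am, Retro=11am, Sync=11am, Kickoff=12pm

Checking: OffsitePrep(10am) before Sync(11am); Roadmap(9am) before Onboarding(10am); DesignReview=9am in [9am,12pm]; Retro=11am in [11am,1pm]; max 2 per hour (cap 2).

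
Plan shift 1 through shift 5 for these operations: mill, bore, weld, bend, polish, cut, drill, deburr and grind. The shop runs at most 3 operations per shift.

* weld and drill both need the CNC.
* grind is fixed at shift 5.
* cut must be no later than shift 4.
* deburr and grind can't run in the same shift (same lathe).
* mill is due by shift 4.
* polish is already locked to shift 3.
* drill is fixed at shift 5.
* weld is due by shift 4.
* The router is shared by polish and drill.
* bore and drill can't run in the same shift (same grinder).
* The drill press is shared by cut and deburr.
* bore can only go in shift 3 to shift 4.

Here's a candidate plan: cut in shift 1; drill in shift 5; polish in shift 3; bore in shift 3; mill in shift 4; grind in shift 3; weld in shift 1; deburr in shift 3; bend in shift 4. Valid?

bore can only go in shift 3 to shift 4 — holds.
The router is shared by polish and drill — holds.
drill is fixed at shift 5 — holds.
The drill press is shared by cut and deburr — holds.
mill is due by shift 4 — holds.
The shop runs at most 3 operations per shift — violated.
deburr and grind can't run in the same shift (same lathe) — violated.
weld and drill both need the CNC — holds.
weld is due by shift 4 — holds.
cut must be no later than shift 4 — holds.
polish is already locked to shift 3 — holds.
bore and drill can't run in the same shift (same grinder) — holds.
grind is fixed at shift 5 — violated.

Invalid. deburr and grind can't run in the same shift (same lathe).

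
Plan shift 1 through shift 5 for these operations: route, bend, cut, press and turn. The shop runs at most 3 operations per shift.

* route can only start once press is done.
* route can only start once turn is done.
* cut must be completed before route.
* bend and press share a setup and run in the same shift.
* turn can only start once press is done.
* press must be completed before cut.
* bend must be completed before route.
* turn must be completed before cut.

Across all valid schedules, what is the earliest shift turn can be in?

shift 2

Precedence pushes turn to at least shift 2; downstream work caps turn at shift 3.
turn at shift 2 is achievable: turn in shift 2; cut in shift 3; route in shift 4; press in shift 1; bend in shift 1.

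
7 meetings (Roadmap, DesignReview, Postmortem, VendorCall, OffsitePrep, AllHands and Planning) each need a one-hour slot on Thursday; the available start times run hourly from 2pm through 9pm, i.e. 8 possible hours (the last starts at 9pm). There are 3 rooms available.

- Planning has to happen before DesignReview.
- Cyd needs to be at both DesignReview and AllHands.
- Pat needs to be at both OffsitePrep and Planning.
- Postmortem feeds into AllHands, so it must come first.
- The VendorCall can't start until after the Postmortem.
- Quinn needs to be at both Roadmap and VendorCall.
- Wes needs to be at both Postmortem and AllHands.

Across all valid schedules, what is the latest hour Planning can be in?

Downstream work caps Planning at 8pm.
Planning at 8pm is achievable: Planning in 8pm, VendorCall in 3pm, OffsitePrep in 2pm, AllHands in 3pm, DesignReview in 9pm, Roadmap in 2pm, Postmortem in 2pm.

8pm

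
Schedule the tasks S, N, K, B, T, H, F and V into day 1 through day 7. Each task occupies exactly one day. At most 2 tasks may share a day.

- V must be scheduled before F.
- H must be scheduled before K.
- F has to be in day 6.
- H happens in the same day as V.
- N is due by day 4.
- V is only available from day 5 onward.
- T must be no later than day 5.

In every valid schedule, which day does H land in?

H must be in the same day as V, which can't be before day 5, so H is at least day 5; H must be in the same day as V, which can't be after day 5, so H is at most day 5.
So H is pinned to day 5.

day 5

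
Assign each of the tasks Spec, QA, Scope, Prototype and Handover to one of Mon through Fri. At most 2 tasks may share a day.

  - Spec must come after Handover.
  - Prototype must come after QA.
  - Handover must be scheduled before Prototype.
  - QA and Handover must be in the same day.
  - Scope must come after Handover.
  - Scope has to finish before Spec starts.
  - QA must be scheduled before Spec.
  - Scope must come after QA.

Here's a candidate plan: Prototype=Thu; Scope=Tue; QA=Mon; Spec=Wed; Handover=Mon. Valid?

Yes, all constraints hold

QA and Handover must be in the same day — holds.
Scope must come after QA — holds.
Scope has to finish before Spec starts — holds.
Spec must come after Handover — holds.
Prototype must come after QA — holds.
Handover must be scheduled before Prototype — holds.
Scope must come after Handover — holds.
QA must be scheduled before Spec — holds.
At most 2 tasks may share a day — holds.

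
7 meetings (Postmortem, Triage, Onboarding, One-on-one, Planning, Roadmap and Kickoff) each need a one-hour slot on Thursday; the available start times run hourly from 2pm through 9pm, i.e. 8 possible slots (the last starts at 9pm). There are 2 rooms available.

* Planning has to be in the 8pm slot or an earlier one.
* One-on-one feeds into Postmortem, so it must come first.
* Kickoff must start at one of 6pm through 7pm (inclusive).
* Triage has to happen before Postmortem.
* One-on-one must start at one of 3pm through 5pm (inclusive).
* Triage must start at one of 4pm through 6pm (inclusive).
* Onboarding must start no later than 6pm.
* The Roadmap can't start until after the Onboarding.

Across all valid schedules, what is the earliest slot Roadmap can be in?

3pm

Precedence pushes Roadmap to at least 3pm.
Roadmap at 3pm is achievable: Postmortem=5pm; Roadmap=3pm; One-on-one=3pm; Triage=4pm; Onboarding=2pm; Kickoff=6pm; Planning=2pm.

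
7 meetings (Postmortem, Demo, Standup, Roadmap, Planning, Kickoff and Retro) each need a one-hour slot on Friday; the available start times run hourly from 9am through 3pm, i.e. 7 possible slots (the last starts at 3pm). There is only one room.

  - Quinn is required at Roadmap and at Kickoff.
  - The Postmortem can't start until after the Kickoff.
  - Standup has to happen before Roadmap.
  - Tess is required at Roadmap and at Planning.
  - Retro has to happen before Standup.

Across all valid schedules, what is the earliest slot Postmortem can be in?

Precedence pushes Postmortem to at least 10am.
Postmortem at 10am is achievable: Demo -> 2pm, Retro -> 11am, Roadmap -> 1pm, Standup -> 12pm, Planning -> 3pm, Kickoff -> 9am, Postmortem -> 10am.

10am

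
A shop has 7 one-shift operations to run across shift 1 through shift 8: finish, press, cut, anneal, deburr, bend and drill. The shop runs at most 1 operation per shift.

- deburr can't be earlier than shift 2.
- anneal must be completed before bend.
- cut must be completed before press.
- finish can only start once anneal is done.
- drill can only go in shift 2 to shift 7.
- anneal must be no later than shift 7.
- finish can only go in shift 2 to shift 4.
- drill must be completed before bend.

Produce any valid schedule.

bend in shift 5; finish in shift 2; cut in shift 6; anneal in shift 1; deburr in shift 4; drill in shift 3; press in shift 7

Checking: anneal(shift 1) before finish(shift 2); anneal(shift 1) before bend(shift 5); cut(shift 6) before press(shift 7); drill(shift 3) before bend(shift 5); anneal=shift 1 in [shift 1,shift 7]; finish=shift 2 in [shift 2,shift 4]; drill=shift 3 in [shift 2,shift 7]; deburr=shift 4 in [shift 2,shift 8]; max 1 per shift (cap 1).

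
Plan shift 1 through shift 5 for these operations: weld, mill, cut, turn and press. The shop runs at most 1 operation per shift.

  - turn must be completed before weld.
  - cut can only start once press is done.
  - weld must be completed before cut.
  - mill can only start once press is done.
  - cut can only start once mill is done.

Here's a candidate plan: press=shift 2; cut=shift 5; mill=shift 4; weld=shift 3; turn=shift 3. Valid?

No — it violates: The shop runs at most 1 operation per shift

turn must be completed before weld — violated.
mill can only start once press is done — holds.
cut can only start once press is done — holds.
weld must be completed before cut — holds.
The shop runs at most 1 operation per shift — violated.
cut can only start once mill is done — holds.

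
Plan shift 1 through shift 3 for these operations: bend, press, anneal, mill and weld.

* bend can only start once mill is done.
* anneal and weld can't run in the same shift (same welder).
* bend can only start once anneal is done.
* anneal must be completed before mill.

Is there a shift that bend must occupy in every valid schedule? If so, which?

shift 3

Precedence pushes bend to at least shift 3.
So bend is pinned to shift 3.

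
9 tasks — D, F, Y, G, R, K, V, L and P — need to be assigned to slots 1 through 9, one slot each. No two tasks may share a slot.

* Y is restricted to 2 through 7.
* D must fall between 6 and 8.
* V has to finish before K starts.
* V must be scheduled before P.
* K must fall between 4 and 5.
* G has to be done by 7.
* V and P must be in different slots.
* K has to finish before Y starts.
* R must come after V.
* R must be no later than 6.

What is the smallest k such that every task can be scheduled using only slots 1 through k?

9 slots

The precedence chain requires at least 3 distinct slots.
With at most 1 per slot and 9 tasks, at least 9 slots are needed.
D can't be placed before 6, so the schedule must run through at least slot 6.
9 works (last occupied slot: 9): for example Y=5, G=3, L=9, V=1, K=4, D=6, F=8, R=2, P=7.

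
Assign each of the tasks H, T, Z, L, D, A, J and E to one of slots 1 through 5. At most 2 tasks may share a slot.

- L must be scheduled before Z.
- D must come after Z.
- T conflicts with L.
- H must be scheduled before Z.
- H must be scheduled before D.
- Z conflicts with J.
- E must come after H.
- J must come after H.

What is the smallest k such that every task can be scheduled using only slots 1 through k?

4 slots

The precedence chain requires at least 3 distinct slots.
With at most 2 per slot and 8 tasks, at least 4 slots are needed.
4 works (last occupied slot: 4): for example T -> 4; H -> 1; J -> 3; A -> 4; D -> 3; L -> 1; E -> 2; Z -> 2.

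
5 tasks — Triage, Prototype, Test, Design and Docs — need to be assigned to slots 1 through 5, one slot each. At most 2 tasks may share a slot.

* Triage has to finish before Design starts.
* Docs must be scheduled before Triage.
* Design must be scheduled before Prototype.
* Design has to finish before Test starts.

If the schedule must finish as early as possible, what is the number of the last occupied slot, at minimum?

slot 4

The precedence chain requires at least 4 distinct slots.
With at most 2 per slot and 5 tasks, at least 3 slots are needed.
4 works (last occupied slot: 4): for example Docs=1, Triage=2, Prototype=4, Design=3, Test=4.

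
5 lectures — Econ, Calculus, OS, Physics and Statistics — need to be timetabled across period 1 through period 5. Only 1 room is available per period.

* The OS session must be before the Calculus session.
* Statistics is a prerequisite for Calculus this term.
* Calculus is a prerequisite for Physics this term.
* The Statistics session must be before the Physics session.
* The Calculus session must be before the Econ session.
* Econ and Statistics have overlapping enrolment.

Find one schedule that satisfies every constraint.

OS in period 2, Econ in period 5, Physics in period 4, Calculus in period 3, Statistics in period 1

Checking: Calculus(period 3) before Physics(period 4); Statistics(period 1) before Physics(period 4); Calculus(period 3) before Econ(period 5); OS(period 2) before Calculus(period 3); Statistics(period 1) before Calculus(period 3); Econ(period 5) != Statistics(period 1); max 1 per period (cap 1).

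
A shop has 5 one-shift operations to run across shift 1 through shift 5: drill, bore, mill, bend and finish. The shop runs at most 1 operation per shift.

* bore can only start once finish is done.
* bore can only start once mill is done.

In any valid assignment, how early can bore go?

shift 3

Precedence pushes bore to at least shift 2.
bore at shift 3 is achievable: bore -> shift 3, mill -> shift 1, finish -> shift 2, drill -> shift 4, bend -> shift 5.
Nothing earlier works — the capacity limit rule out every shift before shift 3.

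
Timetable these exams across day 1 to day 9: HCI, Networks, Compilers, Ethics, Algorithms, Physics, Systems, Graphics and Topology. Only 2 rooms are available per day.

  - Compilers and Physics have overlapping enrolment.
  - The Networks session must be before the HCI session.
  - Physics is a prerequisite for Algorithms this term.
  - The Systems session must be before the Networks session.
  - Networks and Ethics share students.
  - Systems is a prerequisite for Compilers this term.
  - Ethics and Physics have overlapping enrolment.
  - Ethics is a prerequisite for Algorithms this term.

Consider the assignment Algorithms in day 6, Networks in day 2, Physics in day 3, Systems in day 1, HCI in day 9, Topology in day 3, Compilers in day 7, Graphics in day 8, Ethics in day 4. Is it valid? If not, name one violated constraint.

Yes

Only 2 rooms are available per day — holds.
Physics is a prerequisite for Algorithms this term — holds.
The Networks session must be before the HCI session — holds.
The Systems session must be before the Networks session — holds.
Systems is a prerequisite for Compilers this term — holds.
Networks and Ethics share students — holds.
Compilers and Physics have overlapping enrolment — holds.
Ethics and Physics have overlapping enrolment — holds.
Ethics is a prerequisite for Algorithms this term — holds.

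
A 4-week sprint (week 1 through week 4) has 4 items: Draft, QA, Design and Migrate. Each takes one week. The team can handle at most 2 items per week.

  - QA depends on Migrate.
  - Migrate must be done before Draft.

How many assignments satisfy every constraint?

Splitting on Draft: it can be week 2 (11), week 3 (18), week 4 (21). Listing each branch's schedules as (QA, Design, Migrate) by week number:
Draft=week 2: (2,1,1) (2,3,1) (2,4,1) (3,1,1) (3,2,1) (3,3,1) (3,4,1) (4,1,1) (4,2,1) (4,3,1) (4,4,1) — 11.
Draft=week 3: (2,1,1) (2,2,1) (2,3,1) (2,4,1) (3,1,1) (3,1,2) (3,2,1) (3,2,2) (3,4,1) (3,4,2) (4,1,1) (4,1,2) (4,2,1) (4,2,2) (4,3,1) (4,3,2) (4,4,1) (4,4,2) — 18.
Draft=week 4: (2,1,1) (2,2,1) (2,3,1) (2,4,1) (3,1,1) (3,1,2) (3,2,1) (3,2,2) (3,3,1) (3,3,2) (3,4,1) (3,4,2) (4,1,1) (4,1,2) (4,1,3) (4,2,1) (4,2,2) (4,2,3) (4,3,1) (4,3,2) (4,3,3) — 21.
Summing: 11 + 18 + 21 = 50.

50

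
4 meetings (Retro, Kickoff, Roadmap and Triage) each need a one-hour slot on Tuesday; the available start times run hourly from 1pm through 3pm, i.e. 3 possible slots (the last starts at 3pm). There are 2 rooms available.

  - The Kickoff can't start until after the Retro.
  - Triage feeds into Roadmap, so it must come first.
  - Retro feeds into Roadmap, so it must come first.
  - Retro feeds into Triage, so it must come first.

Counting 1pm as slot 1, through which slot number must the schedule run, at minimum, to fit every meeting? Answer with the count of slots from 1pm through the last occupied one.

3 slots

The precedence chain requires at least 3 distinct slots.
With at most 2 per slot and 4 meetings, at least 2 slots are needed.
3 works (last occupied slot: 3pm): for example Triage=2pm; Roadmap=3pm; Retro=1pm; Kickoff=2pm.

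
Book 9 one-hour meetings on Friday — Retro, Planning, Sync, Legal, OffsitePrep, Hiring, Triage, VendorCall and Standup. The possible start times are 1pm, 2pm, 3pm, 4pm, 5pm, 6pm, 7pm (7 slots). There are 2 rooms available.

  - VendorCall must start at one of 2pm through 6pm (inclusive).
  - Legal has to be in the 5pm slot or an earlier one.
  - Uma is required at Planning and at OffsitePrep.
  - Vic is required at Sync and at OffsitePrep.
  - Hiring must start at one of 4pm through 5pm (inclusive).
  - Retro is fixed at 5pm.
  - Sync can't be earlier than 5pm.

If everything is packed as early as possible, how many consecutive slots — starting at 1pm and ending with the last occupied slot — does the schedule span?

5

With at most 2 per slot and 9 meetings, at least 5 slots are needed.
Retro can't be placed before 5pm — that is slot 5 counting from 1pm — so the schedule must run through at least 5 slots.
5 works (last occupied slot: 5pm): for example OffsitePrep=2pm; Hiring=4pm; VendorCall=2pm; Sync=5pm; Standup=3pm; Planning=1pm; Triage=3pm; Legal=1pm; Retro=5pm.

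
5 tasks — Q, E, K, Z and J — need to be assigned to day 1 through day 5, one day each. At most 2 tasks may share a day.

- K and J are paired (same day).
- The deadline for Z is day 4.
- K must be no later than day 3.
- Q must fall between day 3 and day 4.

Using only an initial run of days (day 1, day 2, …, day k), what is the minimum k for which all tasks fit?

With at most 2 per day and 5 tasks, at least 3 days are needed.
Q can't be placed before day 3, so the schedule must run through at least day 3.
3 works (last occupied day: day 3): for example Q -> day 3; E -> day 1; J -> day 2; Z -> day 1; K -> day 2.

3 days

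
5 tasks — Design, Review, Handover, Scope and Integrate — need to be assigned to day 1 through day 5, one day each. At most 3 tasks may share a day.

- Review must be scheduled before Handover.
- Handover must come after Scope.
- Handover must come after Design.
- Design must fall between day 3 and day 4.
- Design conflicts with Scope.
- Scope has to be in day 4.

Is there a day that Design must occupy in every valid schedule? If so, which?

Design's window is day 3–day 4.
Scope is fixed at day 4, and Design can't share a day with Scope.
So Design must be day 3.

day 3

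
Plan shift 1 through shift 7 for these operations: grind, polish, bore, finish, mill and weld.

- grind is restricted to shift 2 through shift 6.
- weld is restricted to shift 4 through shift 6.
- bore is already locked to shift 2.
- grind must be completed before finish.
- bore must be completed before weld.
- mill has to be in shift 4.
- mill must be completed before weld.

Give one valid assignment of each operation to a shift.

polish=shift 1; mill=shift 4; grind=shift 2; finish=shift 3; weld=shift 5; bore=shift 2

Checking: mill(shift 4) before weld(shift 5); grind(shift 2) before finish(shift 3); bore(shift 2) before weld(shift 5); mill=shift 4 in [shift 4,shift 4]; weld=shift 5 in [shift 4,shift 6]; grind=shift 2 in [shift 2,shift 6]; bore=shift 2 in [shift 2,shift 2].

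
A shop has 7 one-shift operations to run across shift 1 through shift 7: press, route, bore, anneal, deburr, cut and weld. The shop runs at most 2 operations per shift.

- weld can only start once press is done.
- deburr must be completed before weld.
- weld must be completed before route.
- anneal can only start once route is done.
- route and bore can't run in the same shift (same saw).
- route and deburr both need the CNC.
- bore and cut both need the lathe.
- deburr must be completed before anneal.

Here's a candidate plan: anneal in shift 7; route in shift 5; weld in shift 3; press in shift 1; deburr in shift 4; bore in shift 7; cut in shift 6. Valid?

route and bore can't run in the same shift (same saw) — holds.
weld must be completed before route — holds.
anneal can only start once route is done — holds.
bore and cut both need the lathe — holds.
route and deburr both need the CNC — holds.
The shop runs at most 2 operations per shift — holds.
deburr must be completed before weld — violated.
weld can only start once press is done — holds.
deburr must be completed before anneal — holds.

No — it violates: deburr must be completed before weld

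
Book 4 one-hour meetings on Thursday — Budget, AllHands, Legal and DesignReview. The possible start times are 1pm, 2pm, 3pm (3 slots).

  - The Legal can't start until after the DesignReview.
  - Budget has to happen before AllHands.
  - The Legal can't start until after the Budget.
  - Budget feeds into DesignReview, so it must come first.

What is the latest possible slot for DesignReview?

2pm

Precedence pushes DesignReview to at least 2pm; downstream work caps DesignReview at 2pm.
DesignReview at 2pm is achievable: AllHands=2pm, Budget=1pm, Legal=3pm, DesignReview=2pm.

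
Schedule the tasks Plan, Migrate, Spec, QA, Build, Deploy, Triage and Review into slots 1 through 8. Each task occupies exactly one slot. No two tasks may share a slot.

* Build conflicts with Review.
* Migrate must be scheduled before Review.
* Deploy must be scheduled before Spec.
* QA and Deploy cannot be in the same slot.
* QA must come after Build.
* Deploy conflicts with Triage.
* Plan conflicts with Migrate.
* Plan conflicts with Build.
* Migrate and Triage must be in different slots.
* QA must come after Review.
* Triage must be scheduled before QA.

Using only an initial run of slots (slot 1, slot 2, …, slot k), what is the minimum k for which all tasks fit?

8 slots

The precedence chain requires at least 3 distinct slots.
With at most 1 per slot and 8 tasks, at least 8 slots are needed.
8 works (last occupied slot: 8): for example Review -> 2, Triage -> 4, Migrate -> 1, Spec -> 7, Build -> 3, Deploy -> 6, QA -> 5, Plan -> 8.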